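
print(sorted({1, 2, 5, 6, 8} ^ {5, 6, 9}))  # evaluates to [1, 2, 8, 9]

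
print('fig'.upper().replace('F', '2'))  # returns 2IG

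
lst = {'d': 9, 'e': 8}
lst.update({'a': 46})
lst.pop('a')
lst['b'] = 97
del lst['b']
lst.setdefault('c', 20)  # 20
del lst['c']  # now {'d': 9, 'e': 8}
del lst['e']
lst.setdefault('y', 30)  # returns 30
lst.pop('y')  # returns 30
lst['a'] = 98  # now {'d': 9, 'a': 98}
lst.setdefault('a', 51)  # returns 98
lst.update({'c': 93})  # {'d': 9, 'a': 98, 'c': 93}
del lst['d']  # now {'a': 98, 'c': 93}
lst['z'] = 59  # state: {'a': 98, 'c': 93, 'z': 59}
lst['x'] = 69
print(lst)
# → {'a': 98, 'c': 93, 'z': 59, 'x': 69}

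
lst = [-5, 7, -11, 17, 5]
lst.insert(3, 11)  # [-5, 7, -11, 11, 17, 5]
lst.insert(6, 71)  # [-5, 7, -11, 11, 17, 5, 71]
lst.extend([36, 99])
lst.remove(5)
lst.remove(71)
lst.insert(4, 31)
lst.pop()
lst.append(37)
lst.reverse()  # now [37, 36, 17, 31, 11, -11, 7, -5]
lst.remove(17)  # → [37, 36, 31, 11, -11, 7, -5]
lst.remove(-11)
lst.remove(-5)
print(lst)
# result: [37, 36, 31, 11, 7]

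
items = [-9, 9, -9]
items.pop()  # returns -9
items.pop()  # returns 9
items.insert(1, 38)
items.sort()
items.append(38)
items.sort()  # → [-9, 38, 38]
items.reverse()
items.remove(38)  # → [38, -9]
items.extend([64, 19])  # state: [38, -9, 64, 19]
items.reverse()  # [19, 64, -9, 38]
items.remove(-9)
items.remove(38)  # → [19, 64]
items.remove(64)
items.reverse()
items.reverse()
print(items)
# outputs [19]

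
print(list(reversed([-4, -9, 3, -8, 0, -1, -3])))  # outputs [-3, -1, 0, -8, 3, -9, -4]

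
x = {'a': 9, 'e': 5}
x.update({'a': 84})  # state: {'a': 84, 'e': 5}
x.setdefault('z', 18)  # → 18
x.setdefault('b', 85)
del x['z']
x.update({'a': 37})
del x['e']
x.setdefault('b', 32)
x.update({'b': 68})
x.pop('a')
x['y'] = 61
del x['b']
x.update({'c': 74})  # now {'y': 61, 'c': 74}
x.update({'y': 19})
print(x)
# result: {'y': 19, 'c': 74}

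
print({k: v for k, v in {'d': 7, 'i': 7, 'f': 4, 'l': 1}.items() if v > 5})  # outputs {'d': 7, 'i': 7}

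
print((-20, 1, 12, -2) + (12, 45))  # (-20, 1, 12, -2, 12, 45)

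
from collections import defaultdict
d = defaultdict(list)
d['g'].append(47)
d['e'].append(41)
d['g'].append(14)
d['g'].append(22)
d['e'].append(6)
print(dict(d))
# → {'g': [47, 14, 22], 'e': [41, 6]}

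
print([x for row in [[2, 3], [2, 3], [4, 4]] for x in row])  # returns [2, 3, 2, 3, 4, 4]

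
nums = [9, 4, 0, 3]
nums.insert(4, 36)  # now [9, 4, 0, 3, 36]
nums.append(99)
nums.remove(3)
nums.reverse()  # [99, 36, 0, 4, 9]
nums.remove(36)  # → [99, 0, 4, 9]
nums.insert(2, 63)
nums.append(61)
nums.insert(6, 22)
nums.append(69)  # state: [99, 0, 63, 4, 9, 61, 22, 69]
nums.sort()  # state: [0, 4, 9, 22, 61, 63, 69, 99]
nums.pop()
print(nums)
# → [0, 4, 9, 22, 61, 63, 69]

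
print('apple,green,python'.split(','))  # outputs ['apple', 'green', 'python']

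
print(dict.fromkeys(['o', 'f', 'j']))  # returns {'o': None, 'f': None, 'j': None}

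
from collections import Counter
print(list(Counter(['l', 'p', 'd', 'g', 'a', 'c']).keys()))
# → ['l', 'p', 'd', 'g', 'a', 'c']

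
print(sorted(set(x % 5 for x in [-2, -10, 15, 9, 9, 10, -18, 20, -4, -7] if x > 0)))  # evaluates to [0, 4]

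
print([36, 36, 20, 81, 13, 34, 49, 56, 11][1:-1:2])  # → [36, 81, 34, 56]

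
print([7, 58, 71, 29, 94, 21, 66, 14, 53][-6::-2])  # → [29, 58]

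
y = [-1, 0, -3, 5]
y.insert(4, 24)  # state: [-1, 0, -3, 5, 24]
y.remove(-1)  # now [0, -3, 5, 24]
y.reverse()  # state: [24, 5, -3, 0]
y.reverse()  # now [0, -3, 5, 24]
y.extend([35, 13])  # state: [0, -3, 5, 24, 35, 13]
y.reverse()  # [13, 35, 24, 5, -3, 0]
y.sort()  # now [-3, 0, 5, 13, 24, 35]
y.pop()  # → 35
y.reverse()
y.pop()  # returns -3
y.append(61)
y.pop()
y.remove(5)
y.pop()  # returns 0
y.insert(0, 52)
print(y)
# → [52, 24, 13]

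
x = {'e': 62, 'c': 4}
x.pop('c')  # 4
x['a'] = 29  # {'e': 62, 'a': 29}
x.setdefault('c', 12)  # 12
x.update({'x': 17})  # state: {'e': 62, 'a': 29, 'c': 12, 'x': 17}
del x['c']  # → {'e': 62, 'a': 29, 'x': 17}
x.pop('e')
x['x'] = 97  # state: {'a': 29, 'x': 97}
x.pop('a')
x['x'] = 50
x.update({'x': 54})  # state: {'x': 54}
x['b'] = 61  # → {'x': 54, 'b': 61}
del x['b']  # {'x': 54}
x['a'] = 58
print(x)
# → {'x': 54, 'a': 58}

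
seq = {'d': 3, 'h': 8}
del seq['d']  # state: {'h': 8}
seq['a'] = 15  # {'h': 8, 'a': 15}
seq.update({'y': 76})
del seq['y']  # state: {'h': 8, 'a': 15}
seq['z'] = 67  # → {'h': 8, 'a': 15, 'z': 67}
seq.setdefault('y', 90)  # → 90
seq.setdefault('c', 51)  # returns 51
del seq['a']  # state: {'h': 8, 'z': 67, 'y': 90, 'c': 51}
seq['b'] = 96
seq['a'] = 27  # {'h': 8, 'z': 67, 'y': 90, 'c': 51, 'b': 96, 'a': 27}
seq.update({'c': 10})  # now {'h': 8, 'z': 67, 'y': 90, 'c': 10, 'b': 96, 'a': 27}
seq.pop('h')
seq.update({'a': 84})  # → {'z': 67, 'y': 90, 'c': 10, 'b': 96, 'a': 84}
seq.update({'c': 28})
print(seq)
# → {'z': 67, 'y': 90, 'c': 28, 'b': 96, 'a': 84}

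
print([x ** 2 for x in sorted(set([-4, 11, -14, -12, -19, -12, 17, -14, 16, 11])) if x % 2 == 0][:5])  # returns [196, 144, 16, 256]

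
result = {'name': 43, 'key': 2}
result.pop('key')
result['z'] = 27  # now {'name': 43, 'z': 27}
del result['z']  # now {'name': 43}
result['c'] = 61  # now {'name': 43, 'c': 61}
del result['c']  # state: {'name': 43}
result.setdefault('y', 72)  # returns 72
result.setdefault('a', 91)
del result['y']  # {'name': 43, 'a': 91}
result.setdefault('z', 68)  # 68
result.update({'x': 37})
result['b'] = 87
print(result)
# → {'name': 43, 'a': 91, 'z': 68, 'x': 37, 'b': 87}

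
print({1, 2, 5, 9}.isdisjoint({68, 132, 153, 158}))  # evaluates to True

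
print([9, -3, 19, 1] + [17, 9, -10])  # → [9, -3, 19, 1, 17, 9, -10]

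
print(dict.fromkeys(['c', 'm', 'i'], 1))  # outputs {'c': 1, 'm': 1, 'i': 1}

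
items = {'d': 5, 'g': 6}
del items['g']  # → {'d': 5}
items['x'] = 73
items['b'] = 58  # {'d': 5, 'x': 73, 'b': 58}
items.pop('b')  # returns 58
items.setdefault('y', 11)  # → 11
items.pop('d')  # 5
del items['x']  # {'y': 11}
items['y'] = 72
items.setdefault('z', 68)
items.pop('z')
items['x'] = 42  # {'y': 72, 'x': 42}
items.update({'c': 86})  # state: {'y': 72, 'x': 42, 'c': 86}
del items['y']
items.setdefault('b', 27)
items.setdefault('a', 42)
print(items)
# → {'x': 42, 'c': 86, 'b': 27, 'a': 42}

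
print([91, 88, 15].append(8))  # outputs None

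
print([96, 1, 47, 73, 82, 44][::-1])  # [44, 82, 73, 47, 1, 96]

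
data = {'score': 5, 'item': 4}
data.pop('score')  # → 5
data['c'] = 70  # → {'item': 4, 'c': 70}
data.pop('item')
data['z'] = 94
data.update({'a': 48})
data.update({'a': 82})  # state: {'c': 70, 'z': 94, 'a': 82}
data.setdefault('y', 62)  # 62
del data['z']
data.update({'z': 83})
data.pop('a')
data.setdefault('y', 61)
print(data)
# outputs {'c': 70, 'y': 62, 'z': 83}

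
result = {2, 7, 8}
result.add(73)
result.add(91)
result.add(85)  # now {2, 7, 8, 73, 85, 91}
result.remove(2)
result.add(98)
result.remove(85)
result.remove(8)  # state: {7, 73, 91, 98}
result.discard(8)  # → {7, 73, 91, 98}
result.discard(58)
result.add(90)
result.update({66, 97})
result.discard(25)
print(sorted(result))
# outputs [7, 66, 73, 90, 91, 97, 98]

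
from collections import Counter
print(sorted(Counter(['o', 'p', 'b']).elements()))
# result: ['b', 'o', 'p']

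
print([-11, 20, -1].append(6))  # None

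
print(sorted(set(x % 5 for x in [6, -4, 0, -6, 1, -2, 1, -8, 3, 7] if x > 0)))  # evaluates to [1, 2, 3]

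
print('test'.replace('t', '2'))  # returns 2es2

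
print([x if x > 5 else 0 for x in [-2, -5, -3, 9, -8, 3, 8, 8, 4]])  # [0, 0, 0, 9, 0, 0, 8, 8, 0]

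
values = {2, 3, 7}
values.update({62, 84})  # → {2, 3, 7, 62, 84}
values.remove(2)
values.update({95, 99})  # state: {3, 7, 62, 84, 95, 99}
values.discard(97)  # {3, 7, 62, 84, 95, 99}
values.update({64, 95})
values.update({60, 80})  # {3, 7, 60, 62, 64, 80, 84, 95, 99}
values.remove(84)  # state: {3, 7, 60, 62, 64, 80, 95, 99}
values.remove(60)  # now {3, 7, 62, 64, 80, 95, 99}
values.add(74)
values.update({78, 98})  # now {3, 7, 62, 64, 74, 78, 80, 95, 98, 99}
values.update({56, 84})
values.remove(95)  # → {3, 7, 56, 62, 64, 74, 78, 80, 84, 98, 99}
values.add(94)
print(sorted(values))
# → [3, 7, 56, 62, 64, 74, 78, 80, 84, 94, 98, 99]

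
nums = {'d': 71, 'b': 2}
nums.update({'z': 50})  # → {'d': 71, 'b': 2, 'z': 50}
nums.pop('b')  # 2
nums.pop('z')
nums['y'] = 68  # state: {'d': 71, 'y': 68}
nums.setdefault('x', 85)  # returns 85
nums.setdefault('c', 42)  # 42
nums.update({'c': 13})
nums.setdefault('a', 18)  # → 18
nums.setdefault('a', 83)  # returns 18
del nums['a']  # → {'d': 71, 'y': 68, 'x': 85, 'c': 13}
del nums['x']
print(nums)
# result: {'d': 71, 'y': 68, 'c': 13}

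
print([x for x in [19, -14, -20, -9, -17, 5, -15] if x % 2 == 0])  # [-14, -20]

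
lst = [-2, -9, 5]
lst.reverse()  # [5, -9, -2]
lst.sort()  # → [-9, -2, 5]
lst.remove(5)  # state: [-9, -2]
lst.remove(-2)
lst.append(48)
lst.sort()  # [-9, 48]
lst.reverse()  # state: [48, -9]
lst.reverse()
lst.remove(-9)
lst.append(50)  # [48, 50]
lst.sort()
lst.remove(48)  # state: [50]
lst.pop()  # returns 50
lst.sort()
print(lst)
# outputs []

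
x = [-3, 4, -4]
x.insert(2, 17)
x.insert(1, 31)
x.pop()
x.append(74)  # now [-3, 31, 4, 17, 74]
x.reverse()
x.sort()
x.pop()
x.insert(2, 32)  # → [-3, 4, 32, 17, 31]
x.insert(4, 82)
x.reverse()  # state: [31, 82, 17, 32, 4, -3]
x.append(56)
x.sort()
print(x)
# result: [-3, 4, 17, 31, 32, 56, 82]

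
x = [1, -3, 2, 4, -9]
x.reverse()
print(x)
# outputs [-9, 4, 2, -3, 1]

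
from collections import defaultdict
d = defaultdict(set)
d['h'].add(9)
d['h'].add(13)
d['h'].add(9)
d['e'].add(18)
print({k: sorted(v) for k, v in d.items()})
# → {'h': [9, 13], 'e': [18]}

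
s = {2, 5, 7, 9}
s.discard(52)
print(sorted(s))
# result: [2, 5, 7, 9]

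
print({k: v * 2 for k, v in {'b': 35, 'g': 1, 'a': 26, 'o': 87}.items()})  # {'b': 70, 'g': 2, 'a': 52, 'o': 174}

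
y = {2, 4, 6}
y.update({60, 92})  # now {2, 4, 6, 60, 92}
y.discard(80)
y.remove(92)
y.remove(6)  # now {2, 4, 60}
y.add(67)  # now {2, 4, 60, 67}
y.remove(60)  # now {2, 4, 67}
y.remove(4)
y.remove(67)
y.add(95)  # {2, 95}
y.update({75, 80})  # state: {2, 75, 80, 95}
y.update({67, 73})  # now {2, 67, 73, 75, 80, 95}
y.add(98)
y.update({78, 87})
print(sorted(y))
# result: [2, 67, 73, 75, 78, 80, 87, 95, 98]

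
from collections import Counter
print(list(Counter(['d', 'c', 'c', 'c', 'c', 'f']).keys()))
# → ['d', 'c', 'f']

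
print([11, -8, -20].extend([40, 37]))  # None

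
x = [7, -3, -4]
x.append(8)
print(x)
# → [7, -3, -4, 8]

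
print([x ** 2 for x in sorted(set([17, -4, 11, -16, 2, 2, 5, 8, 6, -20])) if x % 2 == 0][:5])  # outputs [400, 256, 16, 4, 36]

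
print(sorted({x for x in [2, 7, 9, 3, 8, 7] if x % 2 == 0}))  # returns [2, 8]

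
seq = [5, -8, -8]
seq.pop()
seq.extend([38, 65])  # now [5, -8, 38, 65]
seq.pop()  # 65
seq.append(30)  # [5, -8, 38, 30]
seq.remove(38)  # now [5, -8, 30]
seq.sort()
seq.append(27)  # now [-8, 5, 30, 27]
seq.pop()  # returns 27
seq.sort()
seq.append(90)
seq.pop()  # 90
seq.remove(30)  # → [-8, 5]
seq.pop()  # 5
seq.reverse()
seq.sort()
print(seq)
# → [-8]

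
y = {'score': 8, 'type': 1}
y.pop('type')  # 1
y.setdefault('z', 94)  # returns 94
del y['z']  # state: {'score': 8}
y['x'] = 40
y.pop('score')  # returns 8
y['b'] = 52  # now {'x': 40, 'b': 52}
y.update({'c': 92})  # {'x': 40, 'b': 52, 'c': 92}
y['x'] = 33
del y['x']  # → {'b': 52, 'c': 92}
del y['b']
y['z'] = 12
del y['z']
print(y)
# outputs {'c': 92}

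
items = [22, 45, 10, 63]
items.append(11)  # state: [22, 45, 10, 63, 11]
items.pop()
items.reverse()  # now [63, 10, 45, 22]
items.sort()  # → [10, 22, 45, 63]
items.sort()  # [10, 22, 45, 63]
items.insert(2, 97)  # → [10, 22, 97, 45, 63]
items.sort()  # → [10, 22, 45, 63, 97]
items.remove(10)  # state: [22, 45, 63, 97]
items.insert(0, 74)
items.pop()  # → 97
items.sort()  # [22, 45, 63, 74]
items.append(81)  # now [22, 45, 63, 74, 81]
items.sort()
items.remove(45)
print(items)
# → [22, 63, 74, 81]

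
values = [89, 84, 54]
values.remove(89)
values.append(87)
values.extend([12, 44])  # [84, 54, 87, 12, 44]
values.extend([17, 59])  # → [84, 54, 87, 12, 44, 17, 59]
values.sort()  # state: [12, 17, 44, 54, 59, 84, 87]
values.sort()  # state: [12, 17, 44, 54, 59, 84, 87]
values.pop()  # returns 87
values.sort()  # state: [12, 17, 44, 54, 59, 84]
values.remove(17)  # [12, 44, 54, 59, 84]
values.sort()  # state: [12, 44, 54, 59, 84]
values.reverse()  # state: [84, 59, 54, 44, 12]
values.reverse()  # [12, 44, 54, 59, 84]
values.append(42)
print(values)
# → [12, 44, 54, 59, 84, 42]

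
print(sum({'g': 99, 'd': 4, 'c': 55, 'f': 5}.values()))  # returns 163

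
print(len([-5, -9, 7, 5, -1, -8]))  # 6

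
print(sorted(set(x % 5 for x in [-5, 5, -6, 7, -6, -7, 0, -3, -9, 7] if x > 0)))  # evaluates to [0, 2]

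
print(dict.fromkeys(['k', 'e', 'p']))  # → {'k': None, 'e': None, 'p': None}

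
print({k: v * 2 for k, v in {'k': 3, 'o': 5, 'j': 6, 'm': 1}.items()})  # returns {'k': 6, 'o': 10, 'j': 12, 'm': 2}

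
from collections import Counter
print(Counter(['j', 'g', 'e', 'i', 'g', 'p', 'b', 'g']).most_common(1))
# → [('g', 3)]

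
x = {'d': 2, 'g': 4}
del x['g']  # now {'d': 2}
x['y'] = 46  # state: {'d': 2, 'y': 46}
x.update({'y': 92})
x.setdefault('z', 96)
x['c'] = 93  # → {'d': 2, 'y': 92, 'z': 96, 'c': 93}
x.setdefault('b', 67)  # 67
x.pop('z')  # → 96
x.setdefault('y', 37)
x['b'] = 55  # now {'d': 2, 'y': 92, 'c': 93, 'b': 55}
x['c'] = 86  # {'d': 2, 'y': 92, 'c': 86, 'b': 55}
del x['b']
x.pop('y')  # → 92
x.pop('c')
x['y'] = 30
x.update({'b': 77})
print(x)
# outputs {'d': 2, 'y': 30, 'b': 77}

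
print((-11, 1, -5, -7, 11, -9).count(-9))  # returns 1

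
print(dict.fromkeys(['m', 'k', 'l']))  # {'m': None, 'k': None, 'l': None}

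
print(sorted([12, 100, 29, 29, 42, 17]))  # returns [12, 17, 29, 29, 42, 100]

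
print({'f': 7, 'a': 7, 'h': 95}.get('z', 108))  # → 108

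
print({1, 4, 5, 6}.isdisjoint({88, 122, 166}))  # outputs True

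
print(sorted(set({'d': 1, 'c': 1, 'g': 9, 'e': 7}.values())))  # [1, 7, 9]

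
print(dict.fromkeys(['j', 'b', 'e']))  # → {'j': None, 'b': None, 'e': None}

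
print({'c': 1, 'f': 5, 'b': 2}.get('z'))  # None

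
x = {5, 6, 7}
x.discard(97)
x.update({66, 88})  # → {5, 6, 7, 66, 88}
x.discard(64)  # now {5, 6, 7, 66, 88}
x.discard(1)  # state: {5, 6, 7, 66, 88}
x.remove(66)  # {5, 6, 7, 88}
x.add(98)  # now {5, 6, 7, 88, 98}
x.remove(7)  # {5, 6, 88, 98}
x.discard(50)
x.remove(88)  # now {5, 6, 98}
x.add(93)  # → {5, 6, 93, 98}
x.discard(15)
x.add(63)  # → {5, 6, 63, 93, 98}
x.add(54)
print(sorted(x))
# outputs [5, 6, 54, 63, 93, 98]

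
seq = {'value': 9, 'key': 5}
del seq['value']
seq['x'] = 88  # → {'key': 5, 'x': 88}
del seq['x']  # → {'key': 5}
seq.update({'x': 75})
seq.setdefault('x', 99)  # 75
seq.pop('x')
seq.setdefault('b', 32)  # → 32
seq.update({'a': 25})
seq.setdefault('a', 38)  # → 25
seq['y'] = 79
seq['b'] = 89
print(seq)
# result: {'key': 5, 'b': 89, 'a': 25, 'y': 79}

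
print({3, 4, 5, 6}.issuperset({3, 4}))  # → True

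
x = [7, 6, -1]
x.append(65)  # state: [7, 6, -1, 65]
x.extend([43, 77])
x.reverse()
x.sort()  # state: [-1, 6, 7, 43, 65, 77]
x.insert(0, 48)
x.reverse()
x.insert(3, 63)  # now [77, 65, 43, 63, 7, 6, -1, 48]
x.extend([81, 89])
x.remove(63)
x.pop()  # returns 89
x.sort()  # [-1, 6, 7, 43, 48, 65, 77, 81]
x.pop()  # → 81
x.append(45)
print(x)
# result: [-1, 6, 7, 43, 48, 65, 77, 45]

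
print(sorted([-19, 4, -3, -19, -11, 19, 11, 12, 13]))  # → [-19, -19, -11, -3, 4, 11, 12, 13, 19]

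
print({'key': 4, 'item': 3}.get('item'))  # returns 3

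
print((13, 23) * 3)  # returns (13, 23, 13, 23, 13, 23)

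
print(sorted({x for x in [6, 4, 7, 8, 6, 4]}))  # [4, 6, 7, 8]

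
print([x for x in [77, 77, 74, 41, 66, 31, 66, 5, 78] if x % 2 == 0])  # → [74, 66, 66, 78]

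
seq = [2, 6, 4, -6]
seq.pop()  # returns -6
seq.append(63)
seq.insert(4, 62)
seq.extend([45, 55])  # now [2, 6, 4, 63, 62, 45, 55]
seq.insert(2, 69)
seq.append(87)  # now [2, 6, 69, 4, 63, 62, 45, 55, 87]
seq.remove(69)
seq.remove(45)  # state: [2, 6, 4, 63, 62, 55, 87]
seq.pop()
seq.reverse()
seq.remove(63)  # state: [55, 62, 4, 6, 2]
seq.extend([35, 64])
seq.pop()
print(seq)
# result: [55, 62, 4, 6, 2, 35]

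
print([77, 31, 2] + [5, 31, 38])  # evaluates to [77, 31, 2, 5, 31, 38]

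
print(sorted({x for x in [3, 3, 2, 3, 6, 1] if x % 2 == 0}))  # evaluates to [2, 6]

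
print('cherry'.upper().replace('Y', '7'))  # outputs CHERR7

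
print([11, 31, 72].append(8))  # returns None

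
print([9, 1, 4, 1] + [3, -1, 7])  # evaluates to [9, 1, 4, 1, 3, -1, 7]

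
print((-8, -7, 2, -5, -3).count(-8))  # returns 1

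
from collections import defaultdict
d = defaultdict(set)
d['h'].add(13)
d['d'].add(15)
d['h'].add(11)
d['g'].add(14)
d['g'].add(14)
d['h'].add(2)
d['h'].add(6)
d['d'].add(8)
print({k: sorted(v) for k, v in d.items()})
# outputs {'h': [2, 6, 11, 13], 'd': [8, 15], 'g': [14]}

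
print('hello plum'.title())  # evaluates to Hello Plum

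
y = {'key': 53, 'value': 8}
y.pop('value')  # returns 8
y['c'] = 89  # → {'key': 53, 'c': 89}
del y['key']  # {'c': 89}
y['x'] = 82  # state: {'c': 89, 'x': 82}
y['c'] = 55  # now {'c': 55, 'x': 82}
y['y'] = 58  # {'c': 55, 'x': 82, 'y': 58}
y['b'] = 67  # {'c': 55, 'x': 82, 'y': 58, 'b': 67}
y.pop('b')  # 67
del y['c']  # {'x': 82, 'y': 58}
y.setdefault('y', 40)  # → 58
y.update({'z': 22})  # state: {'x': 82, 'y': 58, 'z': 22}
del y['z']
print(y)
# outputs {'x': 82, 'y': 58}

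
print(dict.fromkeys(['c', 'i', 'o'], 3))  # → {'c': 3, 'i': 3, 'o': 3}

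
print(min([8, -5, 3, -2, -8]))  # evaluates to -8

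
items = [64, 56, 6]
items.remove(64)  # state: [56, 6]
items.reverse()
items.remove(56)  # [6]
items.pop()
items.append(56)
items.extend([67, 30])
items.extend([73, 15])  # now [56, 67, 30, 73, 15]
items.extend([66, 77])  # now [56, 67, 30, 73, 15, 66, 77]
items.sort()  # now [15, 30, 56, 66, 67, 73, 77]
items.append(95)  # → [15, 30, 56, 66, 67, 73, 77, 95]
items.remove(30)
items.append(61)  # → [15, 56, 66, 67, 73, 77, 95, 61]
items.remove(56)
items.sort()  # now [15, 61, 66, 67, 73, 77, 95]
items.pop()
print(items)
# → [15, 61, 66, 67, 73, 77]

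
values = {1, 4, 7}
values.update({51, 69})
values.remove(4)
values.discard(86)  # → {1, 7, 51, 69}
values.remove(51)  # {1, 7, 69}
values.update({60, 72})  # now {1, 7, 60, 69, 72}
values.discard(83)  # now {1, 7, 60, 69, 72}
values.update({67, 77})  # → {1, 7, 60, 67, 69, 72, 77}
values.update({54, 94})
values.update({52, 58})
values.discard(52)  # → {1, 7, 54, 58, 60, 67, 69, 72, 77, 94}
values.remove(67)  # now {1, 7, 54, 58, 60, 69, 72, 77, 94}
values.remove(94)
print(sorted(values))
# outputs [1, 7, 54, 58, 60, 69, 72, 77]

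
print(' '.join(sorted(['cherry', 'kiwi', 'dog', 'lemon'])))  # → cherry dog kiwi lemon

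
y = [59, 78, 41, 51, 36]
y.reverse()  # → [36, 51, 41, 78, 59]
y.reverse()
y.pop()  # 36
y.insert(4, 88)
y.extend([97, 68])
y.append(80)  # [59, 78, 41, 51, 88, 97, 68, 80]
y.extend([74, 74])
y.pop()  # 74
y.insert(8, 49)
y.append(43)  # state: [59, 78, 41, 51, 88, 97, 68, 80, 49, 74, 43]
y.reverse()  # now [43, 74, 49, 80, 68, 97, 88, 51, 41, 78, 59]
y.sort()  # [41, 43, 49, 51, 59, 68, 74, 78, 80, 88, 97]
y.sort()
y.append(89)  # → [41, 43, 49, 51, 59, 68, 74, 78, 80, 88, 97, 89]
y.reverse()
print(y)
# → [89, 97, 88, 80, 78, 74, 68, 59, 51, 49, 43, 41]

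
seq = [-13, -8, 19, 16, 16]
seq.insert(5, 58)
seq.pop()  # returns 58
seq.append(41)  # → [-13, -8, 19, 16, 16, 41]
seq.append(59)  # [-13, -8, 19, 16, 16, 41, 59]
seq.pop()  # 59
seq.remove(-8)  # [-13, 19, 16, 16, 41]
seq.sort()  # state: [-13, 16, 16, 19, 41]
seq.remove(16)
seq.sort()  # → [-13, 16, 19, 41]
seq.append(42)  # [-13, 16, 19, 41, 42]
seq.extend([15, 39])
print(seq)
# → [-13, 16, 19, 41, 42, 15, 39]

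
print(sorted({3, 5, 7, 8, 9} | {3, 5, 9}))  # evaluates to [3, 5, 7, 8, 9]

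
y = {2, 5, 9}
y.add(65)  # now {2, 5, 9, 65}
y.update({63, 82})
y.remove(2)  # {5, 9, 63, 65, 82}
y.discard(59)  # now {5, 9, 63, 65, 82}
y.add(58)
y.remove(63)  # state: {5, 9, 58, 65, 82}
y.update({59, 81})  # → {5, 9, 58, 59, 65, 81, 82}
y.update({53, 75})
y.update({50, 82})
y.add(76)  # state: {5, 9, 50, 53, 58, 59, 65, 75, 76, 81, 82}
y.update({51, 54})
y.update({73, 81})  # {5, 9, 50, 51, 53, 54, 58, 59, 65, 73, 75, 76, 81, 82}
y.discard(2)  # {5, 9, 50, 51, 53, 54, 58, 59, 65, 73, 75, 76, 81, 82}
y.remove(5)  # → {9, 50, 51, 53, 54, 58, 59, 65, 73, 75, 76, 81, 82}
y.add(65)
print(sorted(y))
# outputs [9, 50, 51, 53, 54, 58, 59, 65, 73, 75, 76, 81, 82]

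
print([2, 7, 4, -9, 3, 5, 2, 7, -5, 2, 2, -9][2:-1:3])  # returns [4, 5, -5]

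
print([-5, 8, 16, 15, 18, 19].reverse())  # None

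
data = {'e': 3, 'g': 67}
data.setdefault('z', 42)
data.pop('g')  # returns 67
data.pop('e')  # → 3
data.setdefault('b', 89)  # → 89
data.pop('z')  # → 42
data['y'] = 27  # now {'b': 89, 'y': 27}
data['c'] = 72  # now {'b': 89, 'y': 27, 'c': 72}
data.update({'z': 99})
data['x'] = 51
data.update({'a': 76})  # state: {'b': 89, 'y': 27, 'c': 72, 'z': 99, 'x': 51, 'a': 76}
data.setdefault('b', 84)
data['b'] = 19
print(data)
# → {'b': 19, 'y': 27, 'c': 72, 'z': 99, 'x': 51, 'a': 76}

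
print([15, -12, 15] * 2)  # [15, -12, 15, 15, -12, 15]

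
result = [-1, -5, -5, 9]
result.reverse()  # [9, -5, -5, -1]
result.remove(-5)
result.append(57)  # [9, -5, -1, 57]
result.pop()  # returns 57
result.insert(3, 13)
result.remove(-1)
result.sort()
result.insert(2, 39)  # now [-5, 9, 39, 13]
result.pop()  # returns 13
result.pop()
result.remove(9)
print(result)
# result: [-5]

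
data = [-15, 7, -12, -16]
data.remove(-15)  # [7, -12, -16]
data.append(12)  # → [7, -12, -16, 12]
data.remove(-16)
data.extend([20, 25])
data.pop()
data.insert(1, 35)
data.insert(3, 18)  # [7, 35, -12, 18, 12, 20]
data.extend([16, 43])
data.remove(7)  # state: [35, -12, 18, 12, 20, 16, 43]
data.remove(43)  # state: [35, -12, 18, 12, 20, 16]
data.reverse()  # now [16, 20, 12, 18, -12, 35]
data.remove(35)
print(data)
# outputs [16, 20, 12, 18, -12]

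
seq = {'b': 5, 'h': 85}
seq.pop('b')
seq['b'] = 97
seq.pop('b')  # 97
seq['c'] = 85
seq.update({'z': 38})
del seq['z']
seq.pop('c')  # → 85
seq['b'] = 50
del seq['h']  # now {'b': 50}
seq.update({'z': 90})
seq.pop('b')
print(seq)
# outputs {'z': 90}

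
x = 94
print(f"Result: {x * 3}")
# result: Result: 282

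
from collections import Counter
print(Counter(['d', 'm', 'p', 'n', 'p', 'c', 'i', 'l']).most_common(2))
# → [('p', 2), ('d', 1)]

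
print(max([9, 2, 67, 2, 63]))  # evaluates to 67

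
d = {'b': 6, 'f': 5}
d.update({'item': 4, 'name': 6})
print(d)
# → {'b': 6, 'f': 5, 'item': 4, 'name': 6}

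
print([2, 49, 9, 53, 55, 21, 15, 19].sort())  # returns None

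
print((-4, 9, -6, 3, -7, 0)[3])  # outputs 3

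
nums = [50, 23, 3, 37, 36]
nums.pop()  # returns 36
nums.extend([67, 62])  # [50, 23, 3, 37, 67, 62]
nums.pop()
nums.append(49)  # [50, 23, 3, 37, 67, 49]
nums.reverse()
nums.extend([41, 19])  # [49, 67, 37, 3, 23, 50, 41, 19]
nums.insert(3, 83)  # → [49, 67, 37, 83, 3, 23, 50, 41, 19]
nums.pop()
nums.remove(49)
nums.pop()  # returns 41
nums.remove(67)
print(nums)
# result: [37, 83, 3, 23, 50]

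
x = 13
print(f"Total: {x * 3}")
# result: Total: 39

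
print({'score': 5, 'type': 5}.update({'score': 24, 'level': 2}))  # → None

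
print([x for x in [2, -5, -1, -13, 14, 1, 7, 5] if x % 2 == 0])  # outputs [2, 14]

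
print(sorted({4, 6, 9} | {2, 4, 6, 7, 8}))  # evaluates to [2, 4, 6, 7, 8, 9]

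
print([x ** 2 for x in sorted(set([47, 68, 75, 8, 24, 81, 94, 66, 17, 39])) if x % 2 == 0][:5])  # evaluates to [64, 576, 4356, 4624, 8836]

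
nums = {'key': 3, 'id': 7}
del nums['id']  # {'key': 3}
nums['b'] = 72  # {'key': 3, 'b': 72}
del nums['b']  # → {'key': 3}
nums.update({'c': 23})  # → {'key': 3, 'c': 23}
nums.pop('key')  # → 3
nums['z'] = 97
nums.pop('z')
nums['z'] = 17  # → {'c': 23, 'z': 17}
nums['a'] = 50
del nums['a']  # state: {'c': 23, 'z': 17}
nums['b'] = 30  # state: {'c': 23, 'z': 17, 'b': 30}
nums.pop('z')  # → 17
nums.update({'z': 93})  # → {'c': 23, 'b': 30, 'z': 93}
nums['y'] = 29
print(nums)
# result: {'c': 23, 'b': 30, 'z': 93, 'y': 29}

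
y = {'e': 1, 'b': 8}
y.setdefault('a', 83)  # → 83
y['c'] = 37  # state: {'e': 1, 'b': 8, 'a': 83, 'c': 37}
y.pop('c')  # 37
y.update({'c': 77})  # {'e': 1, 'b': 8, 'a': 83, 'c': 77}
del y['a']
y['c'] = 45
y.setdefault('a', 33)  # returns 33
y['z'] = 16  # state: {'e': 1, 'b': 8, 'c': 45, 'a': 33, 'z': 16}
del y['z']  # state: {'e': 1, 'b': 8, 'c': 45, 'a': 33}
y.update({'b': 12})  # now {'e': 1, 'b': 12, 'c': 45, 'a': 33}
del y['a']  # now {'e': 1, 'b': 12, 'c': 45}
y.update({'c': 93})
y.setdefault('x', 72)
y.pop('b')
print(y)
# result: {'e': 1, 'c': 93, 'x': 72}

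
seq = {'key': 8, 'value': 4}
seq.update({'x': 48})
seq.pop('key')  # 8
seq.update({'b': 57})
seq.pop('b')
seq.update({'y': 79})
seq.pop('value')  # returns 4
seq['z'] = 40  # {'x': 48, 'y': 79, 'z': 40}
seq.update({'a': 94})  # {'x': 48, 'y': 79, 'z': 40, 'a': 94}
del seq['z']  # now {'x': 48, 'y': 79, 'a': 94}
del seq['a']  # {'x': 48, 'y': 79}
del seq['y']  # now {'x': 48}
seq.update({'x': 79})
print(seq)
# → {'x': 79}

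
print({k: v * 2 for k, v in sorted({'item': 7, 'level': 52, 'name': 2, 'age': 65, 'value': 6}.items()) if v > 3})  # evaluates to {'age': 130, 'item': 14, 'level': 104, 'value': 12}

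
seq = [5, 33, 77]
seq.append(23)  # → [5, 33, 77, 23]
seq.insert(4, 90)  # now [5, 33, 77, 23, 90]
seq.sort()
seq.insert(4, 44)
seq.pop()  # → 90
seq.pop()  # 44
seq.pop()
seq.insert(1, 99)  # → [5, 99, 23, 33]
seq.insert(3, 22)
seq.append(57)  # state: [5, 99, 23, 22, 33, 57]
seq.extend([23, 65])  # [5, 99, 23, 22, 33, 57, 23, 65]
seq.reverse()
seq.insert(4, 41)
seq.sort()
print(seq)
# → [5, 22, 23, 23, 33, 41, 57, 65, 99]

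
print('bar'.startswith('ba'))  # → True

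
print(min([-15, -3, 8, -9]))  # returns -15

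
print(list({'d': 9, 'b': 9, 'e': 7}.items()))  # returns [('d', 9), ('b', 9), ('e', 7)]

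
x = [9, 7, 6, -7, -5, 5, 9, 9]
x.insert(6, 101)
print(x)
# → [9, 7, 6, -7, -5, 5, 101, 9, 9]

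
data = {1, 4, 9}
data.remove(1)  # {4, 9}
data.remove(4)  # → {9}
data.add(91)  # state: {9, 91}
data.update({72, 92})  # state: {9, 72, 91, 92}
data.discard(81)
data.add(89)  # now {9, 72, 89, 91, 92}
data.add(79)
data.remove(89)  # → {9, 72, 79, 91, 92}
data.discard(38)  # {9, 72, 79, 91, 92}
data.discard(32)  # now {9, 72, 79, 91, 92}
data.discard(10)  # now {9, 72, 79, 91, 92}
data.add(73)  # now {9, 72, 73, 79, 91, 92}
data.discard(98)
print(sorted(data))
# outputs [9, 72, 73, 79, 91, 92]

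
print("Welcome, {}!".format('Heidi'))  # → Welcome, Heidi!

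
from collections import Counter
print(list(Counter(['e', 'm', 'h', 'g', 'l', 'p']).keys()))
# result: ['e', 'm', 'h', 'g', 'l', 'p']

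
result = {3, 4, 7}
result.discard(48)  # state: {3, 4, 7}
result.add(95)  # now {3, 4, 7, 95}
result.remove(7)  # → {3, 4, 95}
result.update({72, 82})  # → {3, 4, 72, 82, 95}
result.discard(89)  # {3, 4, 72, 82, 95}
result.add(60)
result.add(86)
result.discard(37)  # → {3, 4, 60, 72, 82, 86, 95}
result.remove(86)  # {3, 4, 60, 72, 82, 95}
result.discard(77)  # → {3, 4, 60, 72, 82, 95}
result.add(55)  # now {3, 4, 55, 60, 72, 82, 95}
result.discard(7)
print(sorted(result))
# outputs [3, 4, 55, 60, 72, 82, 95]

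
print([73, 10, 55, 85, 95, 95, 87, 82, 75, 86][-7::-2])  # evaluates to [85, 10]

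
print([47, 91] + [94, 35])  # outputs [47, 91, 94, 35]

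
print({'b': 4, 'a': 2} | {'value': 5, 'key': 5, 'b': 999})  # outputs {'b': 999, 'a': 2, 'value': 5, 'key': 5}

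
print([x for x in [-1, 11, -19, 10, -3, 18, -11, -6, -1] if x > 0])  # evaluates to [11, 10, 18]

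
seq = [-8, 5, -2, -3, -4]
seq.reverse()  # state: [-4, -3, -2, 5, -8]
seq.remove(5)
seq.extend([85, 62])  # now [-4, -3, -2, -8, 85, 62]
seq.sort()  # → [-8, -4, -3, -2, 62, 85]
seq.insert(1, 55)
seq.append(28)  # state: [-8, 55, -4, -3, -2, 62, 85, 28]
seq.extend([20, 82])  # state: [-8, 55, -4, -3, -2, 62, 85, 28, 20, 82]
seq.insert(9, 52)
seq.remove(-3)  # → [-8, 55, -4, -2, 62, 85, 28, 20, 52, 82]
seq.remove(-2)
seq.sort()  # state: [-8, -4, 20, 28, 52, 55, 62, 82, 85]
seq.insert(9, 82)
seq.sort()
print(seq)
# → [-8, -4, 20, 28, 52, 55, 62, 82, 82, 85]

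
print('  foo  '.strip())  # foo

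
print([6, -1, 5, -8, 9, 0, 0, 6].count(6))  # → 2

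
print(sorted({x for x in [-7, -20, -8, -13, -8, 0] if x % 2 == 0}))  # [-20, -8, 0]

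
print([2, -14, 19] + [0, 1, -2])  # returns [2, -14, 19, 0, 1, -2]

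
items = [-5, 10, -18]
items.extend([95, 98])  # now [-5, 10, -18, 95, 98]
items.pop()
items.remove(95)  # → [-5, 10, -18]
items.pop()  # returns -18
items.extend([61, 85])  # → [-5, 10, 61, 85]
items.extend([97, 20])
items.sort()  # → [-5, 10, 20, 61, 85, 97]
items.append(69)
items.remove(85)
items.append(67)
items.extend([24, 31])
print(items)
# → [-5, 10, 20, 61, 97, 69, 67, 24, 31]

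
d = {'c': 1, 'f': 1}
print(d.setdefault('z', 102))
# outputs 102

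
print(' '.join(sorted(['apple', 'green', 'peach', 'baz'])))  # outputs apple baz green peach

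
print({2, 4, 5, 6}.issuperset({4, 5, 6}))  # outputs True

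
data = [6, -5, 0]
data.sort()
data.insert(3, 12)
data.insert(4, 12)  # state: [-5, 0, 6, 12, 12]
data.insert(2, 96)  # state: [-5, 0, 96, 6, 12, 12]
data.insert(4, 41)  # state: [-5, 0, 96, 6, 41, 12, 12]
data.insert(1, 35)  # [-5, 35, 0, 96, 6, 41, 12, 12]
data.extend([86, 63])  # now [-5, 35, 0, 96, 6, 41, 12, 12, 86, 63]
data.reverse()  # [63, 86, 12, 12, 41, 6, 96, 0, 35, -5]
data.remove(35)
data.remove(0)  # [63, 86, 12, 12, 41, 6, 96, -5]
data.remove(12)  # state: [63, 86, 12, 41, 6, 96, -5]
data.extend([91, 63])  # [63, 86, 12, 41, 6, 96, -5, 91, 63]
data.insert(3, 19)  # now [63, 86, 12, 19, 41, 6, 96, -5, 91, 63]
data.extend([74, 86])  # [63, 86, 12, 19, 41, 6, 96, -5, 91, 63, 74, 86]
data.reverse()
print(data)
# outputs [86, 74, 63, 91, -5, 96, 6, 41, 19, 12, 86, 63]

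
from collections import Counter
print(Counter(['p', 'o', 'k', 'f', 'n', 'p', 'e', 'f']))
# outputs Counter({'p': 2, 'f': 2, 'o': 1, 'k': 1, 'n': 1, 'e': 1})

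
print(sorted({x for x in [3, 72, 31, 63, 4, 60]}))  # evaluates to [3, 4, 31, 60, 63, 72]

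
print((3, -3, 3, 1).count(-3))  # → 1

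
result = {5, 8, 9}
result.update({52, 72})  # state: {5, 8, 9, 52, 72}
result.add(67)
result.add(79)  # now {5, 8, 9, 52, 67, 72, 79}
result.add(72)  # {5, 8, 9, 52, 67, 72, 79}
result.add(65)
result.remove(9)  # {5, 8, 52, 65, 67, 72, 79}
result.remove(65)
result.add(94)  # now {5, 8, 52, 67, 72, 79, 94}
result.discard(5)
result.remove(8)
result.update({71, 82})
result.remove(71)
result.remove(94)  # {52, 67, 72, 79, 82}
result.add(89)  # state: {52, 67, 72, 79, 82, 89}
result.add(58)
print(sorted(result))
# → [52, 58, 67, 72, 79, 82, 89]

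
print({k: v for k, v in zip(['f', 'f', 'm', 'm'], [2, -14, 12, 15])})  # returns {'f': -14, 'm': 15}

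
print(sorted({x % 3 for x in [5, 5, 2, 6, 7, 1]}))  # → [0, 1, 2]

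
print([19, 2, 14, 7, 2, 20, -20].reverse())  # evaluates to None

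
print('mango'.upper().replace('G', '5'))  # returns MAN5O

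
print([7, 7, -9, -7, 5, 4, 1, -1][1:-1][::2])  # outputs [7, -7, 4]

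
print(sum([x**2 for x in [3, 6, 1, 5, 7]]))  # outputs 120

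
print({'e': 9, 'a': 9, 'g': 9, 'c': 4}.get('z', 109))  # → 109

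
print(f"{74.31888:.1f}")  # 74.3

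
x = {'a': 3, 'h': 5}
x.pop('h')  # 5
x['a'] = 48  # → {'a': 48}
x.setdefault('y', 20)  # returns 20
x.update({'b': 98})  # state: {'a': 48, 'y': 20, 'b': 98}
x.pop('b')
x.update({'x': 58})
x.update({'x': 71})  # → {'a': 48, 'y': 20, 'x': 71}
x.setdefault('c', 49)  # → 49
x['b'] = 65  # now {'a': 48, 'y': 20, 'x': 71, 'c': 49, 'b': 65}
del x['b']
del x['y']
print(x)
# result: {'a': 48, 'x': 71, 'c': 49}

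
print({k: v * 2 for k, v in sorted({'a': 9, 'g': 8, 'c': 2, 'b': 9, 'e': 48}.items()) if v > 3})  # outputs {'a': 18, 'b': 18, 'e': 96, 'g': 16}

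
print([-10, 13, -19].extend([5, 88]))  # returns None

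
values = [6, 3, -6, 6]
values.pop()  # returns 6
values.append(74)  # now [6, 3, -6, 74]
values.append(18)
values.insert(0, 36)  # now [36, 6, 3, -6, 74, 18]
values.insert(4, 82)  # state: [36, 6, 3, -6, 82, 74, 18]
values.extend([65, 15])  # [36, 6, 3, -6, 82, 74, 18, 65, 15]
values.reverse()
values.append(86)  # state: [15, 65, 18, 74, 82, -6, 3, 6, 36, 86]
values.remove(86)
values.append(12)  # [15, 65, 18, 74, 82, -6, 3, 6, 36, 12]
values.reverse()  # [12, 36, 6, 3, -6, 82, 74, 18, 65, 15]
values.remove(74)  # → [12, 36, 6, 3, -6, 82, 18, 65, 15]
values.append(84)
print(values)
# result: [12, 36, 6, 3, -6, 82, 18, 65, 15, 84]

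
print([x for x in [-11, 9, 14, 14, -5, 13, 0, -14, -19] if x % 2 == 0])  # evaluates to [14, 14, 0, -14]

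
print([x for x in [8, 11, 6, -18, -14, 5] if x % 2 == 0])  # [8, 6, -18, -14]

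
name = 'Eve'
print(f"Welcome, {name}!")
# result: Welcome, Eve!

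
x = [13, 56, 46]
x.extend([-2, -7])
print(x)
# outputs [13, 56, 46, -2, -7]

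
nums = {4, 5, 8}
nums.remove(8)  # {4, 5}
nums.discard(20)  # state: {4, 5}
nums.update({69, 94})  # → {4, 5, 69, 94}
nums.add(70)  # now {4, 5, 69, 70, 94}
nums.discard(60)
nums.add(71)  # {4, 5, 69, 70, 71, 94}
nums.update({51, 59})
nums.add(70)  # {4, 5, 51, 59, 69, 70, 71, 94}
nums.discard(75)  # {4, 5, 51, 59, 69, 70, 71, 94}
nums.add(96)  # {4, 5, 51, 59, 69, 70, 71, 94, 96}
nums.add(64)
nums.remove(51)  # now {4, 5, 59, 64, 69, 70, 71, 94, 96}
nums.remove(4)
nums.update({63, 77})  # {5, 59, 63, 64, 69, 70, 71, 77, 94, 96}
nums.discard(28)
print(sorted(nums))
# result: [5, 59, 63, 64, 69, 70, 71, 77, 94, 96]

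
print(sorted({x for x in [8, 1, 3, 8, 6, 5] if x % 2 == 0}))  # [6, 8]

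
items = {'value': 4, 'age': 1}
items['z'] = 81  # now {'value': 4, 'age': 1, 'z': 81}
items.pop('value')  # 4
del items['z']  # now {'age': 1}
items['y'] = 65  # {'age': 1, 'y': 65}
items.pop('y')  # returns 65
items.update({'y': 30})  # {'age': 1, 'y': 30}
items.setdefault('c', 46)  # 46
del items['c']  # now {'age': 1, 'y': 30}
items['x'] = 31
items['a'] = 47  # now {'age': 1, 'y': 30, 'x': 31, 'a': 47}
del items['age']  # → {'y': 30, 'x': 31, 'a': 47}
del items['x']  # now {'y': 30, 'a': 47}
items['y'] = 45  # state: {'y': 45, 'a': 47}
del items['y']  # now {'a': 47}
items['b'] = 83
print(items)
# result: {'a': 47, 'b': 83}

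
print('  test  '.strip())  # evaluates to test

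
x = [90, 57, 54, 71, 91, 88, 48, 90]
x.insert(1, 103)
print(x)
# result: [90, 103, 57, 54, 71, 91, 88, 48, 90]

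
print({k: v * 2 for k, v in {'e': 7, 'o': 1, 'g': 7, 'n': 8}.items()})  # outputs {'e': 14, 'o': 2, 'g': 14, 'n': 16}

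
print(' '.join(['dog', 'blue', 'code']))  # dog blue code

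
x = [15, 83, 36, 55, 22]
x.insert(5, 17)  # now [15, 83, 36, 55, 22, 17]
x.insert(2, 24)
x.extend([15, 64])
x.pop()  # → 64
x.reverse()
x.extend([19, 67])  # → [15, 17, 22, 55, 36, 24, 83, 15, 19, 67]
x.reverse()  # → [67, 19, 15, 83, 24, 36, 55, 22, 17, 15]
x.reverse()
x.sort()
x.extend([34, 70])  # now [15, 15, 17, 19, 22, 24, 36, 55, 67, 83, 34, 70]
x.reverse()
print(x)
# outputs [70, 34, 83, 67, 55, 36, 24, 22, 19, 17, 15, 15]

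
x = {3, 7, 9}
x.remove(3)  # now {7, 9}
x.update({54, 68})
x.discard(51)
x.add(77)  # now {7, 9, 54, 68, 77}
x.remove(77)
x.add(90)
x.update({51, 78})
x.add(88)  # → {7, 9, 51, 54, 68, 78, 88, 90}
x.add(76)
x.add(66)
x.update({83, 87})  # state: {7, 9, 51, 54, 66, 68, 76, 78, 83, 87, 88, 90}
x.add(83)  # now {7, 9, 51, 54, 66, 68, 76, 78, 83, 87, 88, 90}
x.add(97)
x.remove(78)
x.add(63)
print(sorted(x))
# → [7, 9, 51, 54, 63, 66, 68, 76, 83, 87, 88, 90, 97]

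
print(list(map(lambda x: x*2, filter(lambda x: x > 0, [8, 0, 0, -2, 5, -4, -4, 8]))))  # [16, 10, 16]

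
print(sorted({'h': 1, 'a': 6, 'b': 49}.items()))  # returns [('a', 6), ('b', 49), ('h', 1)]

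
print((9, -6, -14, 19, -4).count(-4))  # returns 1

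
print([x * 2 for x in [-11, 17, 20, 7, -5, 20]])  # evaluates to [-22, 34, 40, 14, -10, 40]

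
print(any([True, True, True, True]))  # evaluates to True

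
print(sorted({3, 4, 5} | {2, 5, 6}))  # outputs [2, 3, 4, 5, 6]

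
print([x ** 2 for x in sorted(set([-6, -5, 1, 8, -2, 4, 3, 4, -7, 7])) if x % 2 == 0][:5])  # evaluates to [36, 4, 16, 64]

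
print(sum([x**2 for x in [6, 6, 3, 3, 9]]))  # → 171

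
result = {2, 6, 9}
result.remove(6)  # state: {2, 9}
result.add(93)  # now {2, 9, 93}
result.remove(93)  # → {2, 9}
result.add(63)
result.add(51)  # {2, 9, 51, 63}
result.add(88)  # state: {2, 9, 51, 63, 88}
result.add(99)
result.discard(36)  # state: {2, 9, 51, 63, 88, 99}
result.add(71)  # {2, 9, 51, 63, 71, 88, 99}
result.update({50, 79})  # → {2, 9, 50, 51, 63, 71, 79, 88, 99}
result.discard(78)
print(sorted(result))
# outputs [2, 9, 50, 51, 63, 71, 79, 88, 99]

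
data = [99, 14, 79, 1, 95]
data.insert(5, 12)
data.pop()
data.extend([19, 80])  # [99, 14, 79, 1, 95, 19, 80]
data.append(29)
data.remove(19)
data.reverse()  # [29, 80, 95, 1, 79, 14, 99]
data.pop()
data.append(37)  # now [29, 80, 95, 1, 79, 14, 37]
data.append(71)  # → [29, 80, 95, 1, 79, 14, 37, 71]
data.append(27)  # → [29, 80, 95, 1, 79, 14, 37, 71, 27]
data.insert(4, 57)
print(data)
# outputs [29, 80, 95, 1, 57, 79, 14, 37, 71, 27]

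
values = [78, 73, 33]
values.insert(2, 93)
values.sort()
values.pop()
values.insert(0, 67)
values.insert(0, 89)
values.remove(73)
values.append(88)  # [89, 67, 33, 78, 88]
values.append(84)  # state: [89, 67, 33, 78, 88, 84]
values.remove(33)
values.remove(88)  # [89, 67, 78, 84]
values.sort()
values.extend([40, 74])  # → [67, 78, 84, 89, 40, 74]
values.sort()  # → [40, 67, 74, 78, 84, 89]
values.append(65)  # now [40, 67, 74, 78, 84, 89, 65]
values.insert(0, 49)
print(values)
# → [49, 40, 67, 74, 78, 84, 89, 65]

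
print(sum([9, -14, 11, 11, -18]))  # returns -1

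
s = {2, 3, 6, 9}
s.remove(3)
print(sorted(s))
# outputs [2, 6, 9]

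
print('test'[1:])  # est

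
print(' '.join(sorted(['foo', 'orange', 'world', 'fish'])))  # fish foo orange world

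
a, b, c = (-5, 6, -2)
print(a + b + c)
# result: -1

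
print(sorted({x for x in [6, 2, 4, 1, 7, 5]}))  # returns [1, 2, 4, 5, 6, 7]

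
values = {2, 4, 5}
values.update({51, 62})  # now {2, 4, 5, 51, 62}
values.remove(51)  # {2, 4, 5, 62}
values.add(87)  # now {2, 4, 5, 62, 87}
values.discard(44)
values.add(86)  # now {2, 4, 5, 62, 86, 87}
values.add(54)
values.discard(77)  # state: {2, 4, 5, 54, 62, 86, 87}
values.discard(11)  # {2, 4, 5, 54, 62, 86, 87}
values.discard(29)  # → {2, 4, 5, 54, 62, 86, 87}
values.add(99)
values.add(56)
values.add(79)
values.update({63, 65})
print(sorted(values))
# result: [2, 4, 5, 54, 56, 62, 63, 65, 79, 86, 87, 99]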